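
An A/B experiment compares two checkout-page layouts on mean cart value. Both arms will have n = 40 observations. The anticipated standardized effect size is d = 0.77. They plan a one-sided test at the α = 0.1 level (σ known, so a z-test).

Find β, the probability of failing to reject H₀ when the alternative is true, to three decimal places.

Noncentrality parameter: δ = d·√(n/2) = 0.77 × √(40/2) = 3.4435
Critical value for a one-sided test at α = 0.1: z_α = 1.282.
Power = P(Z > 1.282 − δ) = Φ(2.162) = 0.9847.
Type II error: β = 1 − power = 1 − 0.9847 = 0.0153.

β ≈ 0.015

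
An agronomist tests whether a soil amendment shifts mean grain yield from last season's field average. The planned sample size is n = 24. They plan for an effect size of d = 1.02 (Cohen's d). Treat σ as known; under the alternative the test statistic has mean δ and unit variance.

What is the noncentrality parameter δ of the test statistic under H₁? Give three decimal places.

δ ≈ 4.997

The noncentrality parameter scales effect size by the design's sample-size factor: δ = d·√n = 1.02 × √24 = 4.9970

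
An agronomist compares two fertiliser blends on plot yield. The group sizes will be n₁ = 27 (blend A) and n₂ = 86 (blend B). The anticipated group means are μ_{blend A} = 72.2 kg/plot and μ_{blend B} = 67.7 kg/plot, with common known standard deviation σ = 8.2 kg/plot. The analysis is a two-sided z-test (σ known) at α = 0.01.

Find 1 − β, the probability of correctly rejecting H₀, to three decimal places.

Power ≈ 0.465

Standardized effect: d = |μ_{blend A} − μ_{blend B}| / σ = |72.2 − 67.7| / 8.2 = 0.5488
Noncentrality parameter: δ = d / √(1/n₁ + 1/n₂) = 0.5488 / √(1/27 + 1/86) = 2.4877
Critical value for a two-sided test at α = 0.01: z_{α/2} = 2.576.
Power = Φ(δ − 2.576) + Φ(−δ − 2.576) = Φ(-0.088) + Φ(-5.063) = 0.4649 + 0.0000 = 0.4649.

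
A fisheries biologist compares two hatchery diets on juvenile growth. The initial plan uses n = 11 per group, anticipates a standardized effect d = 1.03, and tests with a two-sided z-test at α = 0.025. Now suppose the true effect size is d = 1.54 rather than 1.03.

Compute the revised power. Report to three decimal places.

With d = 1.54: δ = d·√(n/2) = 1.54 × √(11/2) = 3.6116. Critical value z_{0.0125} = 2.241.
Revised power = Φ(δ − 2.241) + Φ(−δ − 2.241) = Φ(1.370) + Φ(-5.853) = 0.9147 + 0.0000 = 0.9147.

Power ≈ 0.915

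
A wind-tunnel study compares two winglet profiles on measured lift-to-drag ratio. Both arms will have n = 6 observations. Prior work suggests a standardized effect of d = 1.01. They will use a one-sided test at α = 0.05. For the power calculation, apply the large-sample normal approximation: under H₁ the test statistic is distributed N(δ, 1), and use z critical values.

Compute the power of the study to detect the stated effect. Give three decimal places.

Power ≈ 0.542

Noncentrality parameter: δ = d·√(n/2) = 1.01 × √(6/2) = 1.7494
One-sided α = 0.05 → critical value z_{0.05} = 1.645.
Power = Φ(δ − 1.645) = Φ(0.105) = 0.5416.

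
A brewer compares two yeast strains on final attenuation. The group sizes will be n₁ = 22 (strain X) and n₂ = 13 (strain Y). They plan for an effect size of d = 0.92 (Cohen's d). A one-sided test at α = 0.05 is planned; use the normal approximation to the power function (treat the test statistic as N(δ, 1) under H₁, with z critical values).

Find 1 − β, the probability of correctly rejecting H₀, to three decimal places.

Noncentrality parameter: δ = d / √(1/n₁ + 1/n₂) = 0.92 / √(1/22 + 1/13) = 2.6299
One-sided α = 0.05 → critical value z_{0.05} = 1.645.
Power = P(Z > 1.645 − δ) = Φ(0.985) = 0.8377.

Power ≈ 0.838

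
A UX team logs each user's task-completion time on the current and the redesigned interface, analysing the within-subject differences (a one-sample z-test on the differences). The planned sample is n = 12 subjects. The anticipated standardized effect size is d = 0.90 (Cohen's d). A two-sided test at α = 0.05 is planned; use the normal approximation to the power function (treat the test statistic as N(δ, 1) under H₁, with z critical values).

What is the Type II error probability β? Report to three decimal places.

β ≈ 0.123

Noncentrality parameter: δ = d·√n = 0.90 × √12 = 3.1177
Two-sided α = 0.05 → critical value z_{0.025} = 1.960.
Power = Φ(δ − 1.960) + Φ(−δ − 1.960) = Φ(1.158) + Φ(-5.078) = 0.8765 + 0.0000 = 0.8765.
Type II error: β = 1 − power = 1 − 0.8765 = 0.1235.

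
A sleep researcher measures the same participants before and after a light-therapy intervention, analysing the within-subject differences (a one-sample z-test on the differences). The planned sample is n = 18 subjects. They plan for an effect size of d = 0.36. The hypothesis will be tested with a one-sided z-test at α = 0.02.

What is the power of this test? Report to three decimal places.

Noncentrality parameter: δ = d·√n = 0.36 × √18 = 1.5274
One-sided α = 0.02 → critical value z_{0.02} = 2.054.
Power = P(Z > 2.054 − δ) = Φ(-0.526) = 0.2993.

Power ≈ 0.299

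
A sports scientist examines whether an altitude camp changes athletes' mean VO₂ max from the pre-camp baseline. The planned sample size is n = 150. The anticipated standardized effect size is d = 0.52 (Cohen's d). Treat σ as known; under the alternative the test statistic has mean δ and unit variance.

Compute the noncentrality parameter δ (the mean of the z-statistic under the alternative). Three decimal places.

δ ≈ 6.369

The noncentrality parameter scales effect size by the design's sample-size factor: δ = d·√n = 0.52 × √150 = 6.3687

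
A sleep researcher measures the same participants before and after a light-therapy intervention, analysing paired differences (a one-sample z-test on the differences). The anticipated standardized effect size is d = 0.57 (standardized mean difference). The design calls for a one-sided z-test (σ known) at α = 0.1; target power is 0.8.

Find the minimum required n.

Set Φ(δ − 1.282) = 0.8; then δ − 1.282 = Φ⁻¹(0.8) = 0.842, giving δ = 2.123.
δ = d·√n ⇒ n = (δ/d)² = (2.123 / 0.57)² = 13.87.
Round up to the next whole unit.

n = 14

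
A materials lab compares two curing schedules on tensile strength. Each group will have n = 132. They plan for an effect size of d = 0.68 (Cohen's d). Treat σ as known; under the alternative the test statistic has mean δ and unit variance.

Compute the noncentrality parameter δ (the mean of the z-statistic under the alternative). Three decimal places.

δ ≈ 5.524

δ = d·√(n/2) = 0.68 × √(132/2) = 5.5243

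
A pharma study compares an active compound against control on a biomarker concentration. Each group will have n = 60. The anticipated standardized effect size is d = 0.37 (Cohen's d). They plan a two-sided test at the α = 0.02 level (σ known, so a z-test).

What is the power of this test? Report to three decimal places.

Power ≈ 0.382

Noncentrality parameter: δ = d·√(n/2) = 0.37 × √(60/2) = 2.0266
Two-sided α = 0.02 → critical value z_{0.01} = 2.326.
Power = Φ(δ − 2.326) + Φ(−δ − 2.326) = Φ(-0.300) + Φ(-4.353) = 0.3822 + 0.0000 = 0.3822.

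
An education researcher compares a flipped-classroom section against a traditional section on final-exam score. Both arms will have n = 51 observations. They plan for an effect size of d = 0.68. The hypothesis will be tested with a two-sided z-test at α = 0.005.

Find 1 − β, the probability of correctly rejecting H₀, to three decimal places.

Noncentrality parameter: δ = d·√(n/2) = 0.68 × √(51/2) = 3.4338
Critical value for a two-sided test at α = 0.005: z_{α/2} = 2.807.
Power = Φ(δ − 2.807) + Φ(−δ − 2.807) = Φ(0.627) + Φ(-6.241) = 0.7346 + 0.0000 = 0.7346.

Power ≈ 0.735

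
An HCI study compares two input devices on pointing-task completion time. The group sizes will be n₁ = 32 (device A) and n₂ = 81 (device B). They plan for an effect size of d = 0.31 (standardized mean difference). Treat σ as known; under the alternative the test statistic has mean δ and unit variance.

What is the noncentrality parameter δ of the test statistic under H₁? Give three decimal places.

δ = d / √(1/n₁ + 1/n₂) = 0.31 / √(1/32 + 1/81) = 1.4847

δ ≈ 1.485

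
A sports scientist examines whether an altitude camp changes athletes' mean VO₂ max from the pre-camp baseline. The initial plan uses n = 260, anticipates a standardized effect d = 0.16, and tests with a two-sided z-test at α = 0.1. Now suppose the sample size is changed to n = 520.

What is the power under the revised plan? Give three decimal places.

With n = 520: δ = d·√n = 0.16 × √520 = 3.6486. Critical value z_{0.05} = 1.645.
Revised power = Φ(δ − 1.645) + Φ(−δ − 1.645) = Φ(2.004) + Φ(-5.293) = 0.9774 + 0.0000 = 0.9774.

Power ≈ 0.977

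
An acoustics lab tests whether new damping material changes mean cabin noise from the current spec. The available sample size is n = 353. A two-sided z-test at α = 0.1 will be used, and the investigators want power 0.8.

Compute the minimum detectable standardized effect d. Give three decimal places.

Need Φ(δ − 1.645) = 0.8, so δ = 1.645 + 0.842 = 2.486.
(The second rejection-region term Φ(−δ − z_{α/2}) is negligible and dropped.)
δ = d·√n ⇒ d = δ/√n = 2.486/√353 = 0.1323.

d ≈ 0.132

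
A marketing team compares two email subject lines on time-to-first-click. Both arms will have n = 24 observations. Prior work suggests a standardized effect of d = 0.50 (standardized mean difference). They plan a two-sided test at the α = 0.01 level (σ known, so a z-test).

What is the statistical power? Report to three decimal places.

Noncentrality parameter: δ = d·√(n/2) = 0.50 × √(24/2) = 1.7321
Critical value for a two-sided test at α = 0.01: z_{α/2} = 2.576.
Power = Φ(δ − 2.576) + Φ(−δ − 2.576) = Φ(-0.844) + Φ(-4.308) = 0.1994 + 0.0000 = 0.1994.

Power ≈ 0.199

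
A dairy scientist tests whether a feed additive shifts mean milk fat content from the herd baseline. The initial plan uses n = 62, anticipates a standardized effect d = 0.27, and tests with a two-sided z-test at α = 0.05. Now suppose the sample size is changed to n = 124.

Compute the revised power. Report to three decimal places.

With n = 124: δ = d·√n = 0.27 × √124 = 3.0066. Critical value z_{0.025} = 1.960.
Revised power = Φ(δ − 1.960) + Φ(−δ − 1.960) = Φ(1.047) + Φ(-4.967) = 0.8524 + 0.0000 = 0.8524.

Power ≈ 0.852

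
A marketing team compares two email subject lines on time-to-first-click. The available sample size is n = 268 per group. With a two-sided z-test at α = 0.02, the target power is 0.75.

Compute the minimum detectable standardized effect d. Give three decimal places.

d ≈ 0.259

Required noncentrality: δ = z_{0.01} + z_{0.25} = 2.326 + 0.674 = 3.001.
(Lower-tail contribution to power is negligible for δ > 0.)
δ = d·√(n/2) ⇒ d = δ/√(n/2) = 3.001/√(268/2) = 0.2592.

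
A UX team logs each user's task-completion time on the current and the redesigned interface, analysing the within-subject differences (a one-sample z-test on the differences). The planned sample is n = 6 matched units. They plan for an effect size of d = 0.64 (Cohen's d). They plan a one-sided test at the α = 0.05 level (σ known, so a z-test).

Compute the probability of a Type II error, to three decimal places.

Noncentrality parameter: λ = d·√n = 0.64 × √6 = 1.5677
Critical value for a one-sided test at α = 0.05: z_α = 1.645.
Power = Φ(λ − 1.645) = Φ(-0.077) = 0.4692.
Type II error: β = 1 − power = 1 − 0.4692 = 0.5308.

β ≈ 0.531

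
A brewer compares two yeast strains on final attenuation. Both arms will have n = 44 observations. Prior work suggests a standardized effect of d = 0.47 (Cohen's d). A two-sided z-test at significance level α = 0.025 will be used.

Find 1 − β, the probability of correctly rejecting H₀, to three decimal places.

Noncentrality parameter: λ = d·√(n/2) = 0.47 × √(44/2) = 2.2045
Two-sided α = 0.025 → critical value z_{0.0125} = 2.241.
Power = Φ(λ − 2.241) + Φ(−λ − 2.241) = Φ(-0.037) + Φ(-4.446) = 0.4853 + 0.0000 = 0.4853.

Power ≈ 0.485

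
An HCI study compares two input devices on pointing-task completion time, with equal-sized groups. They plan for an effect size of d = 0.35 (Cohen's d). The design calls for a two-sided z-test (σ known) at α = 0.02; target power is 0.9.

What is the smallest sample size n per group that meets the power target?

n = 213 per group

For power 0.9 need Φ(δ − z_{0.01}) = 0.9, so δ = z_{0.01} + z_{0.10} = 2.326 + 1.282 = 3.608.
(The Φ(−δ − z_{α/2}) term is vanishingly small for δ > 0 and is dropped in the standard sample-size formula.)
δ = d·√(n/2) ⇒ n = 2(δ/d)² = 2 × (3.608 / 0.35)² = 212.52.
Round up to the next whole unit.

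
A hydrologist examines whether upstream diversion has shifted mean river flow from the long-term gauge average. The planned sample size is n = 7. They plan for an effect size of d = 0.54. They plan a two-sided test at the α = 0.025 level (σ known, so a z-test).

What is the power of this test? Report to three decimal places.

Power ≈ 0.208

Noncentrality parameter: δ = d·√n = 0.54 × √7 = 1.4287
Critical value for a two-sided test at α = 0.025: z_{α/2} = 2.241.
Power = Φ(δ − 2.241) + Φ(−δ − 2.241) = Φ(-0.813) + Φ(-3.670) = 0.2082 + 0.0001 = 0.2083.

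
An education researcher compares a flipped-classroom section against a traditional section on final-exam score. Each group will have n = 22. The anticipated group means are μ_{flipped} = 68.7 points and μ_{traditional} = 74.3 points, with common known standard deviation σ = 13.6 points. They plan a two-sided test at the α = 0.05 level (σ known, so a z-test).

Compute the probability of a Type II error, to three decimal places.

β ≈ 0.723

Standardized effect: d = |μ_{flipped} − μ_{traditional}| / σ = |68.7 − 74.3| / 13.6 = 0.4118
Noncentrality parameter: δ = d·√(n/2) = 0.4118 × √(22/2) = 1.3657
Two-sided α = 0.05 → critical value z_{0.025} = 1.960.
Power = Φ(δ − 1.960) + Φ(−δ − 1.960) = Φ(-0.594) + Φ(-3.326) = 0.2762 + 0.0004 = 0.2766.
Type II error: β = 1 − power = 1 − 0.2766 = 0.7234.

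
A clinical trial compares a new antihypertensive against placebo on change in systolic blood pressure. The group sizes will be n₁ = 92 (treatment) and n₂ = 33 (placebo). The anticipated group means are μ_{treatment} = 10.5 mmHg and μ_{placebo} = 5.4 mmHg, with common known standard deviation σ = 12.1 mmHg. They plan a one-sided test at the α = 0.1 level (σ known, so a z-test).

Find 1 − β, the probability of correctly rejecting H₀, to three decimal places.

Power ≈ 0.787

Standardized effect: d = |μ_{treatment} − μ_{placebo}| / σ = |10.5 − 5.4| / 12.1 = 0.4215
Noncentrality parameter: δ = d / √(1/n₁ + 1/n₂) = 0.4215 / √(1/92 + 1/33) = 2.0772
One-sided α = 0.1 → critical value z_{0.1} = 1.282.
Power = Φ(δ − 1.282) = Φ(0.796) = 0.7869.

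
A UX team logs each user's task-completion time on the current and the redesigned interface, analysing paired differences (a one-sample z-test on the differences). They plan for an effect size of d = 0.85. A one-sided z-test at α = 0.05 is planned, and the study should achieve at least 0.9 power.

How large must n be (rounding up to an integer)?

n = 12

Set Φ(δ − 1.645) = 0.9; then δ − 1.645 = Φ⁻¹(0.9) = 1.282, giving δ = 2.926.
δ = d·√n ⇒ n = (δ/d)² = (2.926 / 0.85)² = 11.85.
Rounding up, n = 12.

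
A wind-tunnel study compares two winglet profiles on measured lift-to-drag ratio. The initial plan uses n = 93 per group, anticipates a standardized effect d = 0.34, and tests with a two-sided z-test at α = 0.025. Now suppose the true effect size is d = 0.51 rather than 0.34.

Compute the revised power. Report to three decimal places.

With d = 0.51: δ = d·√(n/2) = 0.51 × √(93/2) = 3.4777. Critical value z_{0.0125} = 2.241.
Revised power = Φ(δ − 2.241) + Φ(−δ − 2.241) = Φ(1.236) + Φ(-5.719) = 0.8918 + 0.0000 = 0.8918.

Power ≈ 0.892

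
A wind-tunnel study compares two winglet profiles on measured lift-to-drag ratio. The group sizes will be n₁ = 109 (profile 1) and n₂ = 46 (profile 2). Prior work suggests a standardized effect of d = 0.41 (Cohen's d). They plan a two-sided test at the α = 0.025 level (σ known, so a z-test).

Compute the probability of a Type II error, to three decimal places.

β ≈ 0.464

Noncentrality parameter: δ = d / √(1/n₁ + 1/n₂) = 0.41 / √(1/109 + 1/46) = 2.3319
Critical value for a two-sided test at α = 0.025: z_{α/2} = 2.241.
Power = Φ(δ − 2.241) + Φ(−δ − 2.241) = Φ(0.090) + Φ(-4.573) = 0.5361 + 0.0000 = 0.5361.
Type II error: β = 1 − power = 1 − 0.5361 = 0.4639.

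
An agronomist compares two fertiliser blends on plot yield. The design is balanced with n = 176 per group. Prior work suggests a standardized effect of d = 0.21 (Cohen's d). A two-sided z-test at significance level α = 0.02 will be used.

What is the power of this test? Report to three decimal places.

Power ≈ 0.361

Noncentrality parameter: δ = d·√(n/2) = 0.21 × √(176/2) = 1.9700
Two-sided α = 0.02 → critical value z_{0.01} = 2.326.
Power = Φ(δ − 2.326) + Φ(−δ − 2.326) = Φ(-0.356) + Φ(-4.296) = 0.3608 + 0.0000 = 0.3608.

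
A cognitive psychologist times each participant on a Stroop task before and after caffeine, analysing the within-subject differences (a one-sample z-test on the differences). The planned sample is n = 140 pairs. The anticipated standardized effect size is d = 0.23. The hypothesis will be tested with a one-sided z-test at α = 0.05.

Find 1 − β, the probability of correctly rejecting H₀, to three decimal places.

Power ≈ 0.859

Noncentrality parameter: δ = d·√n = 0.23 × √140 = 2.7214
One-sided α = 0.05 → critical value z_{0.05} = 1.645.
Power = Φ(δ − 1.645) = Φ(1.077) = 0.8592.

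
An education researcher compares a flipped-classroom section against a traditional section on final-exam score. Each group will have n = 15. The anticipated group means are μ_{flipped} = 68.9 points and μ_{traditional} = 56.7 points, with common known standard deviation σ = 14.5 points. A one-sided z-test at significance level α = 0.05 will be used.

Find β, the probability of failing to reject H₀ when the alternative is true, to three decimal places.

β ≈ 0.255

Standardized effect: d = |μ_{flipped} − μ_{traditional}| / σ = |68.9 − 56.7| / 14.5 = 0.8414
Noncentrality parameter: λ = d·√(n/2) = 0.8414 × √(15/2) = 2.3042
Critical value for a one-sided test at α = 0.05: z_α = 1.645.
Power = P(Z > 1.645 − λ) = Φ(0.659) = 0.7452.
Type II error: β = 1 − power = 1 − 0.7452 = 0.2548.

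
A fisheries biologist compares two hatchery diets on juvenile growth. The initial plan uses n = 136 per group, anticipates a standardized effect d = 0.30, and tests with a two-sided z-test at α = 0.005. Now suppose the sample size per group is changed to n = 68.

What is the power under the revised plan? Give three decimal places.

With n = 68 per group: δ = d·√(n/2) = 0.30 × √(68/2) = 1.7493. Critical value z_{0.0025} = 2.807.
Revised power = Φ(δ − 2.807) + Φ(−δ − 2.807) = Φ(-1.058) + Φ(-4.556) = 0.1451 + 0.0000 = 0.1451.

Power ≈ 0.145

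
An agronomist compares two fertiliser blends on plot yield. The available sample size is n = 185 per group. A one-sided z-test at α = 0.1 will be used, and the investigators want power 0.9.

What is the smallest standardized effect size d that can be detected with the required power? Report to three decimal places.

d ≈ 0.266

Required noncentrality: δ = z_{0.1} + z_{0.10} = 1.282 + 1.282 = 2.563.
δ = d·√(n/2) ⇒ d = δ/√(n/2) = 2.563/√(185/2) = 0.2665.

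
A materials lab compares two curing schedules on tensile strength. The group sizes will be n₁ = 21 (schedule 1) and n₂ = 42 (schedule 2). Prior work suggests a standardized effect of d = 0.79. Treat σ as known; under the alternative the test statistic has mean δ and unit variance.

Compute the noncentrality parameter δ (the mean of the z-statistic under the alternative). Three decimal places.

δ = d / √(1/n₁ + 1/n₂) = 0.79 / √(1/21 + 1/42) = 2.9559

δ ≈ 2.956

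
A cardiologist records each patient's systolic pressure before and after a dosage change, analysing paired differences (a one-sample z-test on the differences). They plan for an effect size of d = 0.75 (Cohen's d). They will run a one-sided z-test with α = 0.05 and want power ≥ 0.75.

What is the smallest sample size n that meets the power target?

For power 0.75 need Φ(δ − z_{0.05}) = 0.75, so δ = z_{0.05} + z_{0.25} = 1.645 + 0.674 = 2.319.
δ = d·√n ⇒ n = (δ/d)² = (2.319 / 0.75)² = 9.56.
Round up to the next whole unit.

n = 10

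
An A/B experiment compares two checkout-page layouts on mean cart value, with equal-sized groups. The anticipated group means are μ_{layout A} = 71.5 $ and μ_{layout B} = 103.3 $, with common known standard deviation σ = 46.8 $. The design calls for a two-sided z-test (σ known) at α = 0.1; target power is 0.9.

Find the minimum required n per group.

n = 38 per group

Standardized effect: d = |μ_{layout A} − μ_{layout B}| / σ = |71.5 − 103.3| / 46.8 = 0.6795
Set Φ(δ − 1.645) = 0.9; then δ − 1.645 = Φ⁻¹(0.9) = 1.282, giving δ = 2.926.
(Ignoring the negligible lower-tail rejection probability gives the usual closed-form inversion.)
δ = d·√(n/2) ⇒ n = 2(δ/d)² = 2 × (2.926 / 0.6795)² = 37.10.
Rounding up, n = 38 per group.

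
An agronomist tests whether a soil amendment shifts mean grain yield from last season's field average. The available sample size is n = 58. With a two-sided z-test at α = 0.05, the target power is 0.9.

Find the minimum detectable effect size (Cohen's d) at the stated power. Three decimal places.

d ≈ 0.426

Required noncentrality: δ = z_{0.025} + z_{0.10} = 1.960 + 1.282 = 3.242.
(The second rejection-region term Φ(−δ − z_{α/2}) is negligible and dropped.)
δ = d·√n ⇒ d = δ/√n = 3.242/√58 = 0.4256.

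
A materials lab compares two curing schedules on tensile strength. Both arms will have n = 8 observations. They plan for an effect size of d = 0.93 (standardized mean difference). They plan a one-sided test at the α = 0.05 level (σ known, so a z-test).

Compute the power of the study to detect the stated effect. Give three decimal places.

Power ≈ 0.585

Noncentrality parameter: δ = d·√(n/2) = 0.93 × √(8/2) = 1.8600
One-sided α = 0.05 → critical value z_{0.05} = 1.645.
Power = P(Z > 1.645 − δ) = Φ(0.215) = 0.5852.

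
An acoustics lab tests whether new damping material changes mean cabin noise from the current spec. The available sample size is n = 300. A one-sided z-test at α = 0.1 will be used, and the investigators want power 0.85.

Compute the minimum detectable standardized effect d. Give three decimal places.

Required noncentrality: δ = z_{0.1} + z_{0.15} = 1.282 + 1.036 = 2.318.
δ = d·√n ⇒ d = δ/√n = 2.318/√300 = 0.1338.

d ≈ 0.134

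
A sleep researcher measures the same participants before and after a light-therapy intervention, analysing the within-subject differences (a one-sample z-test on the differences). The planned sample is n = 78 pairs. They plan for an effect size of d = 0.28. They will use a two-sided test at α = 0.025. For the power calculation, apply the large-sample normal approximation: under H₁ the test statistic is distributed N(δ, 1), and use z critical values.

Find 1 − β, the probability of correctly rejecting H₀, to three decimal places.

Noncentrality parameter: δ = d·√n = 0.28 × √78 = 2.4729
Two-sided α = 0.025 → critical value z_{0.0125} = 2.241.
Power = Φ(δ − 2.241) + Φ(−δ − 2.241) = Φ(0.231) + Φ(-4.714) = 0.5915 + 0.0000 = 0.5915.

Power ≈ 0.592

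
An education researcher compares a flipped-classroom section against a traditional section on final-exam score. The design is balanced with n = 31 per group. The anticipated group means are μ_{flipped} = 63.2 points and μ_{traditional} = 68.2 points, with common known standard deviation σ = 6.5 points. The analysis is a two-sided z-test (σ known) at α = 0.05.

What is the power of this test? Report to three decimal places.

Power ≈ 0.857

Standardized effect: d = |μ_{flipped} − μ_{traditional}| / σ = |63.2 − 68.2| / 6.5 = 0.7692
Noncentrality parameter: δ = d·√(n/2) = 0.7692 × √(31/2) = 3.0285
Critical value for a two-sided test at α = 0.05: z_{α/2} = 1.960.
Power = Φ(δ − 1.960) + Φ(−δ − 1.960) = Φ(1.069) + Φ(-4.988) = 0.8574 + 0.0000 = 0.8574.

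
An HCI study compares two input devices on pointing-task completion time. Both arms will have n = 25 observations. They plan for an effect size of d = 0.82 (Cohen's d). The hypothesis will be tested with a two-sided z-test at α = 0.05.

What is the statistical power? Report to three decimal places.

Power ≈ 0.826

Noncentrality parameter: δ = d·√(n/2) = 0.82 × √(25/2) = 2.8991
Critical value for a two-sided test at α = 0.05: z_{α/2} = 1.960.
Power = Φ(δ − 1.960) + Φ(−δ − 1.960) = Φ(0.939) + Φ(-4.859) = 0.8262 + 0.0000 = 0.8262.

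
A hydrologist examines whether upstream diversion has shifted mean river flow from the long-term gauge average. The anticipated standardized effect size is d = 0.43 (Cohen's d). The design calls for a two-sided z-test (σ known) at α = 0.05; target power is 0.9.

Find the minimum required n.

n = 57

For power 0.9 need Φ(δ − z_{0.025}) = 0.9, so δ = z_{0.025} + z_{0.10} = 1.960 + 1.282 = 3.242.
(The Φ(−δ − z_{α/2}) term is vanishingly small for δ > 0 and is dropped in the standard sample-size formula.)
δ = d·√n ⇒ n = (δ/d)² = (3.242 / 0.43)² = 56.83.
Rounding up, n = 57.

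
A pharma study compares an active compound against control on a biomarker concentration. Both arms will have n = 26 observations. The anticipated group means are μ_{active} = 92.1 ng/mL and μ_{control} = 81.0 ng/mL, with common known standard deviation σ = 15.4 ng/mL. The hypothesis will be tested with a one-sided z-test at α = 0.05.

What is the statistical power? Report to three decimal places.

Power ≈ 0.830

Standardized effect: d = |μ_{active} − μ_{control}| / σ = |92.1 − 81.0| / 15.4 = 0.7208
Noncentrality parameter: δ = d·√(n/2) = 0.7208 × √(26/2) = 2.5988
One-sided α = 0.05 → critical value z_{0.05} = 1.645.
Power = Φ(δ − 1.645) = Φ(0.954) = 0.8299.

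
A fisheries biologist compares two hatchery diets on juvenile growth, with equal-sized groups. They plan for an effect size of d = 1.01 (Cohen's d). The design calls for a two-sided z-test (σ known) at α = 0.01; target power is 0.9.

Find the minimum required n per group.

n = 30 per group

Set Φ(δ − 2.576) = 0.9; then δ − 2.576 = Φ⁻¹(0.9) = 1.282, giving δ = 3.857.
(The Φ(−δ − z_{α/2}) term is vanishingly small for δ > 0 and is dropped in the standard sample-size formula.)
δ = d·√(n/2) ⇒ n = 2(δ/d)² = 2 × (3.857 / 1.01)² = 29.17.
Round up to the next whole unit.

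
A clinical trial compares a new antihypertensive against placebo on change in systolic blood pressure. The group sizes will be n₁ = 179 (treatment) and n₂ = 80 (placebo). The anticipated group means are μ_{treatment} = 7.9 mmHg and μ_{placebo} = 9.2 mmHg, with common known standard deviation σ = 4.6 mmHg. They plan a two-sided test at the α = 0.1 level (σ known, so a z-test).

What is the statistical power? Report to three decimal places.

Standardized effect: d = |μ_{treatment} − μ_{placebo}| / σ = |7.9 − 9.2| / 4.6 = 0.2826
Noncentrality parameter: δ = d / √(1/n₁ + 1/n₂) = 0.2826 / √(1/179 + 1/80) = 2.1014
Two-sided α = 0.1 → critical value z_{0.05} = 1.645.
Power = Φ(δ − 1.645) + Φ(−δ − 1.645) = Φ(0.457) + Φ(-3.746) = 0.6760 + 0.0001 = 0.6761.

Power ≈ 0.676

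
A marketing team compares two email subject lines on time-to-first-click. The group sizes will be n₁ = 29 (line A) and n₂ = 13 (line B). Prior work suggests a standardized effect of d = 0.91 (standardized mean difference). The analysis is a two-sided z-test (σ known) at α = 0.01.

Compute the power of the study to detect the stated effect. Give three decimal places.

Power ≈ 0.560

Noncentrality parameter: λ = d / √(1/n₁ + 1/n₂) = 0.91 / √(1/29 + 1/13) = 2.7264
Critical value for a two-sided test at α = 0.01: z_{α/2} = 2.576.
Power = Φ(λ − 2.576) + Φ(−λ − 2.576) = Φ(0.151) + Φ(-5.302) = 0.5598 + 0.0000 = 0.5598.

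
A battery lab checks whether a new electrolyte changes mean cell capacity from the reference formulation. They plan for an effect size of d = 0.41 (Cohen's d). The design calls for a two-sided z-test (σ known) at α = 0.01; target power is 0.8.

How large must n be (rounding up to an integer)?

Set Φ(δ − 2.576) = 0.8; then δ − 2.576 = Φ⁻¹(0.8) = 0.842, giving δ = 3.417.
(For δ > 0 the lower-tail rejection region contributes negligibly to power, so the one-term inversion is standard.)
δ = d·√n ⇒ n = (δ/d)² = (3.417 / 0.41)² = 69.48.
Rounding up, n = 70.

n = 70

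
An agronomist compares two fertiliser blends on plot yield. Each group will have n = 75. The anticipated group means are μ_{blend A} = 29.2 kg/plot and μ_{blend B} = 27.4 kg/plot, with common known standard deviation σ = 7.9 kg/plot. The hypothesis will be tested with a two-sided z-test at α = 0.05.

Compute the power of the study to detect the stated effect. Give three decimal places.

Power ≈ 0.287

Standardized effect: d = |μ_{blend A} − μ_{blend B}| / σ = |29.2 − 27.4| / 7.9 = 0.2278
Noncentrality parameter: δ = d·√(n/2) = 0.2278 × √(75/2) = 1.3953
Two-sided α = 0.05 → critical value z_{0.025} = 1.960.
Power = Φ(δ − 1.960) + Φ(−δ − 1.960) = Φ(-0.565) + Φ(-3.355) = 0.2861 + 0.0004 = 0.2865.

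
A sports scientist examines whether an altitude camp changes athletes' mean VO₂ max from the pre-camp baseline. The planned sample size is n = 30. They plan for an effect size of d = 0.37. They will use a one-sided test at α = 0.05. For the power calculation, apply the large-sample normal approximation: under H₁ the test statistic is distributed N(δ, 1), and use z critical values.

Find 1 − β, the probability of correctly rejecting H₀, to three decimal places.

Noncentrality parameter: λ = d·√n = 0.37 × √30 = 2.0266
Critical value for a one-sided test at α = 0.05: z_α = 1.645.
Power = P(Z > 1.645 − λ) = Φ(0.382) = 0.6487.

Power ≈ 0.649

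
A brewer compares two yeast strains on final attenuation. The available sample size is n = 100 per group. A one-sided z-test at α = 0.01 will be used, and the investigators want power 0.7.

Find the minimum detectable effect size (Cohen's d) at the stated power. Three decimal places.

Need Φ(δ − 2.326) = 0.7, so δ = 2.326 + 0.524 = 2.851.
δ = d·√(n/2) ⇒ d = δ/√(n/2) = 2.851/√(100/2) = 0.4032.

d ≈ 0.403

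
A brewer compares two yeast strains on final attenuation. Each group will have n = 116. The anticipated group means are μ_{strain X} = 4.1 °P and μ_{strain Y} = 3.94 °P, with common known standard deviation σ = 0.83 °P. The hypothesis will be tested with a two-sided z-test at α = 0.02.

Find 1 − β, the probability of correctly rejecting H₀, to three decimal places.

Standardized effect: d = |μ_{strain X} − μ_{strain Y}| / σ = |4.1 − 3.94| / 0.83 = 0.1928
Noncentrality parameter: δ = d·√(n/2) = 0.1928 × √(116/2) = 1.4681
Two-sided α = 0.02 → critical value z_{0.01} = 2.326.
Power = Φ(δ − 2.326) + Φ(−δ − 2.326) = Φ(-0.858) + Φ(-3.794) = 0.1954 + 0.0001 = 0.1955.

Power ≈ 0.195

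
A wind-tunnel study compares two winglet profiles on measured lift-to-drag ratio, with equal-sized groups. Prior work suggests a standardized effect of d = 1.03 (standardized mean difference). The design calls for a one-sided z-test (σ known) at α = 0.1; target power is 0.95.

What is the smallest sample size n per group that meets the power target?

n = 17 per group

Set Φ(δ − 1.282) = 0.95; then δ − 1.282 = Φ⁻¹(0.95) = 1.645, giving δ = 2.926.
δ = d·√(n/2) ⇒ n = 2(δ/d)² = 2 × (2.926 / 1.03)² = 16.14.
Rounding up, n = 17 per group.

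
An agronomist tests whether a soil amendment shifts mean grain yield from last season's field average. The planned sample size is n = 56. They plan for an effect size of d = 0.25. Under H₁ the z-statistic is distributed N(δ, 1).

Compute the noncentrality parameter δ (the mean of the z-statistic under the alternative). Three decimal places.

δ = d·√n = 0.25 × √56 = 1.8708

δ ≈ 1.871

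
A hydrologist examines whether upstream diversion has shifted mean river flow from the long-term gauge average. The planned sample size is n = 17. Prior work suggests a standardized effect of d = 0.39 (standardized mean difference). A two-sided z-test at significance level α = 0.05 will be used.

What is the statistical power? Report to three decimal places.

Noncentrality parameter: δ = d·√n = 0.39 × √17 = 1.6080
Critical value for a two-sided test at α = 0.05: z_{α/2} = 1.960.
Power = Φ(δ − 1.960) + Φ(−δ − 1.960) = Φ(-0.352) + Φ(-3.568) = 0.3624 + 0.0002 = 0.3626.

Power ≈ 0.363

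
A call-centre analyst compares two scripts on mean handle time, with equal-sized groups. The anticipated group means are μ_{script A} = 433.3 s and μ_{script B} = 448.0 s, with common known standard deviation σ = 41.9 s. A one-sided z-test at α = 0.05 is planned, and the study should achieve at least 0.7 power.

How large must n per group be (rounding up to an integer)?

Standardized effect: d = |μ_{script A} − μ_{script B}| / σ = |433.3 − 448.0| / 41.9 = 0.3508
For power 0.7 need Φ(δ − z_{0.05}) = 0.7, so δ = z_{0.05} + z_{0.30} = 1.645 + 0.524 = 2.169.
δ = d·√(n/2) ⇒ n = 2(δ/d)² = 2 × (2.169 / 0.3508)² = 76.46.
Round up to the next whole unit.

n = 77 per group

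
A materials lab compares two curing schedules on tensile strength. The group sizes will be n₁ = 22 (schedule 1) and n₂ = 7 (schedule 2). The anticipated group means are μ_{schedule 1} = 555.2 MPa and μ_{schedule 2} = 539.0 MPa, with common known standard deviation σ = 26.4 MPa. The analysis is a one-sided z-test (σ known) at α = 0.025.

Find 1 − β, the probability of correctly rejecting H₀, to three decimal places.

Power ≈ 0.293

Standardized effect: d = |μ_{schedule 1} − μ_{schedule 2}| / σ = |555.2 − 539.0| / 26.4 = 0.6136
Noncentrality parameter: δ = d / √(1/n₁ + 1/n₂) = 0.6136 / √(1/22 + 1/7) = 1.4141
Critical value for a one-sided test at α = 0.025: z_α = 1.960.
Power = P(Z > 1.960 − δ) = Φ(-0.546) = 0.2926.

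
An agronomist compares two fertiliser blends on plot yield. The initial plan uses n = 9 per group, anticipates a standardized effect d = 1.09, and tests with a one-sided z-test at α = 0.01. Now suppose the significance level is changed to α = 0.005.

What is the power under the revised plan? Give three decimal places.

δ = d·√(n/2) = 1.09 × √(9/2) = 2.3122 (unchanged). New critical value: z_{0.005} = 2.576.
Revised power = Φ(δ − 2.576) = Φ(-0.264) = 0.3960.

Power ≈ 0.396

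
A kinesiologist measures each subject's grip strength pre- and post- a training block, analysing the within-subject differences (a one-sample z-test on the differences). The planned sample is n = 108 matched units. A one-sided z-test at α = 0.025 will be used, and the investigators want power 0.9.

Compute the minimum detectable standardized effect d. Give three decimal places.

Required noncentrality: δ = z_{0.025} + z_{0.10} = 1.960 + 1.282 = 3.242.
δ = d·√n ⇒ d = δ/√n = 3.242/√108 = 0.3119.

d ≈ 0.312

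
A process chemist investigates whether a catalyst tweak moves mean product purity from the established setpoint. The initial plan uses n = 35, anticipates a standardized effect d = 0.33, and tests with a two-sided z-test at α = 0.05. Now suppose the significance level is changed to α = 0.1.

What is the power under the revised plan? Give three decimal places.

δ = d·√n = 0.33 × √35 = 1.9523 (unchanged). New critical value: z_{0.05} = 1.645.
Revised power = Φ(δ − 1.645) + Φ(−δ − 1.645) = Φ(0.307) + Φ(-3.597) = 0.6208 + 0.0002 = 0.6209.

Power ≈ 0.621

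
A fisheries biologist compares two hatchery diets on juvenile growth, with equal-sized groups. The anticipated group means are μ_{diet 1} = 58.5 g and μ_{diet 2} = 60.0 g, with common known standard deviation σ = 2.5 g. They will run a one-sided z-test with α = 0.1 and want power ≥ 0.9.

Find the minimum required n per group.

Standardized effect: d = |μ_{diet 1} − μ_{diet 2}| / σ = |58.5 − 60.0| / 2.5 = 0.6000
For power 0.9 need Φ(δ − z_{0.1}) = 0.9, so δ = z_{0.1} + z_{0.10} = 1.282 + 1.282 = 2.563.
δ = d·√(n/2) ⇒ n = 2(δ/d)² = 2 × (2.563 / 0.6000)² = 36.50.
Round up to the next whole unit.

n = 37 per group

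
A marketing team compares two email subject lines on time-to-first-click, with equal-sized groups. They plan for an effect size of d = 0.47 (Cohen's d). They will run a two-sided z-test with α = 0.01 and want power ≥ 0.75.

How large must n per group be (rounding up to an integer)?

n = 96 per group

Set Φ(δ − 2.576) = 0.75; then δ − 2.576 = Φ⁻¹(0.75) = 0.674, giving δ = 3.250.
(Ignoring the negligible lower-tail rejection probability gives the usual closed-form inversion.)
δ = d·√(n/2) ⇒ n = 2(δ/d)² = 2 × (3.250 / 0.47)² = 95.65.
Round up to the next whole unit.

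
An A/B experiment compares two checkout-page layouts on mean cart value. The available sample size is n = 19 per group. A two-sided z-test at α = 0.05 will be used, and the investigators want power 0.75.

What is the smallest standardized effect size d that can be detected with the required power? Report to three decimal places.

Need Φ(δ − 1.960) = 0.75, so δ = 1.960 + 0.674 = 2.634.
(Lower-tail contribution to power is negligible for δ > 0.)
δ = d·√(n/2) ⇒ d = δ/√(n/2) = 2.634/√(19/2) = 0.8547.

d ≈ 0.855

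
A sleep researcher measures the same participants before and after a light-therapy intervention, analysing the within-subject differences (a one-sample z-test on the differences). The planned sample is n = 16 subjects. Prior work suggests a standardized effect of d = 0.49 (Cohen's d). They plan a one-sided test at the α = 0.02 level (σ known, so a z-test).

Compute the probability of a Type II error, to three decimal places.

Noncentrality parameter: δ = d·√n = 0.49 × √16 = 1.9600
One-sided α = 0.02 → critical value z_{0.02} = 2.054.
Power = Φ(δ − 2.054) = Φ(-0.094) = 0.4627.
Type II error: β = 1 − power = 1 − 0.4627 = 0.5373.

β ≈ 0.537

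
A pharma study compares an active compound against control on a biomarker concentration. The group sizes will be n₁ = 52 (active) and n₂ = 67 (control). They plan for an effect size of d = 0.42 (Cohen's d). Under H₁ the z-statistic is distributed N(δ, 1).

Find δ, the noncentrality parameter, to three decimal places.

The noncentrality parameter scales effect size by the design's sample-size factor: δ = d / √(1/n₁ + 1/n₂) = 0.42 / √(1/52 + 1/67) = 2.2726

δ ≈ 2.273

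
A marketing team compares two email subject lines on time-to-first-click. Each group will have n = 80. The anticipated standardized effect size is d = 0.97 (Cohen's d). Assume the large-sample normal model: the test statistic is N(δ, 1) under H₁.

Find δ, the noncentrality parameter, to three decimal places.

δ ≈ 6.135

δ = d·√(n/2) = 0.97 × √(80/2) = 6.1348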